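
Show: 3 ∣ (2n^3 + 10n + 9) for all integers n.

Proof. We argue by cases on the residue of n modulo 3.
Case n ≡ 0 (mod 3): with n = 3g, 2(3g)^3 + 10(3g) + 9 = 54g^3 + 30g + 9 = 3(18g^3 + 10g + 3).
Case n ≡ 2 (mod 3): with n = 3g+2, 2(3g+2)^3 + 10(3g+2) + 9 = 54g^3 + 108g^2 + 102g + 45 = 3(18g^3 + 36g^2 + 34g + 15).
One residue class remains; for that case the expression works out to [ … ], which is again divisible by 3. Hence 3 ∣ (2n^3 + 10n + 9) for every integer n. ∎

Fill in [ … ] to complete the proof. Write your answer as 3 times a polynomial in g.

The residues treated are {0, 2}, so the missing case is n ≡ 1 (mod 3); write n = 3g+1.
Then 2(3g+1)^3 + 10(3g+1) + 9 = 54g^3 + 54g^2 + 48g + 21 = 3(18g^3 + 18g^2 + 16g + 7).

3(18g^3 + 18g^2 + 16g + 7)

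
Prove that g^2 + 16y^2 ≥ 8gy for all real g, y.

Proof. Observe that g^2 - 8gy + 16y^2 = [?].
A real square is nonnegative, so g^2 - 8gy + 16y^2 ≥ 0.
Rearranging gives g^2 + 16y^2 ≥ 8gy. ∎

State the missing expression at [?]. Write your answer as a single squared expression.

The leading and trailing coefficients are 1^2 and 4^2, and 8 = 2·1·4, so the trinomial is (g - 4y)^2.
Hence g^2 - 8gy + 16y^2 ≥ 0.

(g - 4y)^2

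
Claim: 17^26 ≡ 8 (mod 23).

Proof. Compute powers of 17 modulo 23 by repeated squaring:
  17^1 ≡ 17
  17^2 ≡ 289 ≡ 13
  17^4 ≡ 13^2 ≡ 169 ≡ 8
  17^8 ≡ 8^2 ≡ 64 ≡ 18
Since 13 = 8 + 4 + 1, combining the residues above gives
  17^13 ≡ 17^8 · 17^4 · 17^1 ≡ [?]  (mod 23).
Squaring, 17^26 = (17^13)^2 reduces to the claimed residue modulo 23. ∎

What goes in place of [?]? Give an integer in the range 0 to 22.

17^8 · 17^4 · 17^1 ≡ 18 · 8 · 17 = 2448.
2448 mod 23 = 10, so 17^13 ≡ 10 (mod 23).

10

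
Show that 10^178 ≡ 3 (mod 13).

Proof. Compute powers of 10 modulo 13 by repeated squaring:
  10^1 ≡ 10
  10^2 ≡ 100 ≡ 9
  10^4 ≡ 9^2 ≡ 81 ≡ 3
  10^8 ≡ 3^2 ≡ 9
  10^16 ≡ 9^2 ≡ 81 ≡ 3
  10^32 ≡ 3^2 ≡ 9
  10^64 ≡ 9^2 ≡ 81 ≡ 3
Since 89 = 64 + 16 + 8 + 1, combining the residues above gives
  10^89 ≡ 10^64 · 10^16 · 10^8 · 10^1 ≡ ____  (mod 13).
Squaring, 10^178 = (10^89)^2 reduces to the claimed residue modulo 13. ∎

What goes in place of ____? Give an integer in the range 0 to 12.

10^64 · 10^16 · 10^8 · 10^1 ≡ 3 · 3 · 9 · 10 = 810.
810 mod 13 = 4, so 10^89 ≡ 4 (mod 13).

4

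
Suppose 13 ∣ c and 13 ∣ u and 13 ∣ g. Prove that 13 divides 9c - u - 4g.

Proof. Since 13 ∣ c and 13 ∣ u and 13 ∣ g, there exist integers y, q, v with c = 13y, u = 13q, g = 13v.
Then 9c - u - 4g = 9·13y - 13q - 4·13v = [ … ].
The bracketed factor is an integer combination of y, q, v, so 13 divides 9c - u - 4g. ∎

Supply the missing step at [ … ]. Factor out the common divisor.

13(-q - 4v + 9y)

Pull the common 13 out of every term: 9·13y - 13q - 4·13v = 13(-q - 4v + 9y).
-q - 4v + 9y is an integer, which exhibits the divisibility.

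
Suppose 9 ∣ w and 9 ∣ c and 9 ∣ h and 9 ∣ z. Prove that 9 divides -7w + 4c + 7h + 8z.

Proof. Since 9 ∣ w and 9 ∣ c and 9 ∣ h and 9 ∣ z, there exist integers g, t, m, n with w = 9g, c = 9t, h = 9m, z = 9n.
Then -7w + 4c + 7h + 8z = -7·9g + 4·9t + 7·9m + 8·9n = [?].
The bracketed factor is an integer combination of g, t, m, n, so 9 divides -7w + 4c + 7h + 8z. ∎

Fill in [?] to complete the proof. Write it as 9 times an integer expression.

Each term has a factor of 9: -7·9g + 4·9t + 7·9m + 8·9n = 9·(-7g + 7m + 8n + 4t).
Since -7g + 7m + 8n + 4t is an integer, 9 ∣ (-7w + 4c + 7h + 8z).

9(-7g + 7m + 8n + 4t)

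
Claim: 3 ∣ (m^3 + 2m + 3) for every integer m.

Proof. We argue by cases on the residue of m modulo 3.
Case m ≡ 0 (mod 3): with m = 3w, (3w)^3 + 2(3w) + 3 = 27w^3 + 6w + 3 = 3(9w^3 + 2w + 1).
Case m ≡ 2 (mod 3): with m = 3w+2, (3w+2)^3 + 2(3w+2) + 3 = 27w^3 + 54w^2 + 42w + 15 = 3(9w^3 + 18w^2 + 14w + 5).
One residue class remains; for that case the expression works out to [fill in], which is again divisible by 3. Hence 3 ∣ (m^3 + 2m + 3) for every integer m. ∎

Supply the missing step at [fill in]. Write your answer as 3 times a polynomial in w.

The residues treated are {0, 2}, so the missing case is m ≡ 1 (mod 3); write m = 3w+1.
Then (3w+1)^3 + 2(3w+1) + 3 = 27w^3 + 27w^2 + 15w + 6 = 3(9w^3 + 9w^2 + 5w + 2).

3(9w^3 + 9w^2 + 5w + 2)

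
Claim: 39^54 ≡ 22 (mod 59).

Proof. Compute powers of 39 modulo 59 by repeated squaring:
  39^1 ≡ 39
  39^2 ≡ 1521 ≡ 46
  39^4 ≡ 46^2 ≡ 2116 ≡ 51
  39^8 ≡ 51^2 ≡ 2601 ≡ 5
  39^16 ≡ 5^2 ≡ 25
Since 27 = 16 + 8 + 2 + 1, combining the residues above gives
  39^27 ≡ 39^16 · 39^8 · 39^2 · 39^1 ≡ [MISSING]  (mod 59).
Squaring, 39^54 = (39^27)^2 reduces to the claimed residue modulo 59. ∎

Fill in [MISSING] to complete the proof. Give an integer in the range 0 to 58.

50

39^16 · 39^8 · 39^2 · 39^1 ≡ 25 · 5 · 46 · 39 = 224250.
224250 mod 59 = 50, so 39^27 ≡ 50 (mod 59).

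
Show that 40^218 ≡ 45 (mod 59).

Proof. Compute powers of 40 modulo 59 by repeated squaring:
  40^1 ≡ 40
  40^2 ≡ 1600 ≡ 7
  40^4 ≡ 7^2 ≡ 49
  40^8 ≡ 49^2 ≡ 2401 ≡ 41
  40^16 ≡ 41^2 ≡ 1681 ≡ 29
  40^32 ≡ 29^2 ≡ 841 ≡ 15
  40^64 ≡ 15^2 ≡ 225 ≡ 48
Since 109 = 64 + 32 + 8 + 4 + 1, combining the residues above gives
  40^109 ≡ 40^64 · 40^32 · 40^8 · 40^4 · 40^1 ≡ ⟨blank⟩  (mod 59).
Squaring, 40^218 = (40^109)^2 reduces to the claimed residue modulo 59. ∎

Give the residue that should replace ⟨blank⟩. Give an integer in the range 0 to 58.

Multiply the listed residues: 48 · 15 · 41 · 49 · 40 = 720 → 29520 → 1446480 → 57859200.
Reducing modulo 59: 57859200 = 980664·59 + 24, so 40^109 ≡ 24.

24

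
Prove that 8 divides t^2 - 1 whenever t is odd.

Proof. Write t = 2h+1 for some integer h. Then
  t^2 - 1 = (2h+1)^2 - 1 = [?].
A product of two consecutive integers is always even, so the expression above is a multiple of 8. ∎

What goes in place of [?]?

4h(h + 1)

(2h+1)^2 - 1 = 4h^2 + 4h + 1 - 1 = 4h^2 + 4h = 4h(h+1).
Since h and h+1 are consecutive, h(h+1) is even, and 4·(even) is a multiple of 8.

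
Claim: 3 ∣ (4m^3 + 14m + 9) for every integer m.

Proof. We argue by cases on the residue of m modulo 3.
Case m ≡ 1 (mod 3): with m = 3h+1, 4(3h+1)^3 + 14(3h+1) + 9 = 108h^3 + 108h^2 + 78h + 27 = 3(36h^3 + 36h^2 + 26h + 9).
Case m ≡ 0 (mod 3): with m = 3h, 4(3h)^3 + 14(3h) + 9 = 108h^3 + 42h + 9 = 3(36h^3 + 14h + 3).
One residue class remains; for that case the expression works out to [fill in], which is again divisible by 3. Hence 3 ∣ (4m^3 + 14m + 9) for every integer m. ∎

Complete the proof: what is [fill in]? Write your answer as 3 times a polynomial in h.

3(36h^3 + 72h^2 + 62h + 23)

The residues treated are {1, 0}, so the missing case is m ≡ 2 (mod 3); write m = 3h+2.
Then 4(3h+2)^3 + 14(3h+2) + 9 = 108h^3 + 216h^2 + 186h + 69 = 3(36h^3 + 72h^2 + 62h + 23).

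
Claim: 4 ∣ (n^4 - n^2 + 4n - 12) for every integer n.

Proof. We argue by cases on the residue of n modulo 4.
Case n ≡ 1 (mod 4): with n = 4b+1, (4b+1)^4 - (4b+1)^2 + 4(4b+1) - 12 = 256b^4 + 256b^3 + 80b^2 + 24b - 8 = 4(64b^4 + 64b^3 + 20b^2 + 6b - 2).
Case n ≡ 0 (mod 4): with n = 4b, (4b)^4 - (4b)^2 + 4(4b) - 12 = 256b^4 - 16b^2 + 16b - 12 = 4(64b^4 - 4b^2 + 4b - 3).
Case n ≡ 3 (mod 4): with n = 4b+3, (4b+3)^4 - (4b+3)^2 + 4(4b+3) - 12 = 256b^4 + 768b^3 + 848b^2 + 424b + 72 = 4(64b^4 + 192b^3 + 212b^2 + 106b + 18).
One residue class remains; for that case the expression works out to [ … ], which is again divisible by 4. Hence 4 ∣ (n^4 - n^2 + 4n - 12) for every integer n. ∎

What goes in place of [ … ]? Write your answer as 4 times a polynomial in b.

Only n ≡ 2 (mod 4) is unaccounted for. Put n = 4b+2:
(4b+2)^4 - (4b+2)^2 + 4(4b+2) - 12 expands to 256b^4 + 512b^3 + 368b^2 + 128b + 8,
and factoring out 4 leaves 4(64b^4 + 128b^3 + 92b^2 + 32b + 2).

4(64b^4 + 128b^3 + 92b^2 + 32b + 2)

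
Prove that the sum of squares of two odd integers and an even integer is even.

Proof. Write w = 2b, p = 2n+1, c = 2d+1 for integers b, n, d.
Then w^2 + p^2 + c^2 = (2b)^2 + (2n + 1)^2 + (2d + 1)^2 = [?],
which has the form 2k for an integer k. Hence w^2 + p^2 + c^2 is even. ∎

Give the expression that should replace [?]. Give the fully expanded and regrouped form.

Expanding: (2b)^2 + (2n + 1)^2 + (2d + 1)^2 = 4b^2 + 4d^2 + 4d + 4n^2 + 4n + 2.
Every term is even; pulling out the factor of 2 gives 2(2b^2 + 2d^2 + 2d + 2n^2 + 2n + 1).

2(2b^2 + 2d^2 + 2d + 2n^2 + 2n + 1)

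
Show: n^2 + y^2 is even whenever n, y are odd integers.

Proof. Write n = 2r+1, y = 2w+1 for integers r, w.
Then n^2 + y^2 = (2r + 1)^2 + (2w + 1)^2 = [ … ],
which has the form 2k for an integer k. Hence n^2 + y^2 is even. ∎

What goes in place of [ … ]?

2(2r^2 + 2r + 2w^2 + 2w + 1)

(2r + 1)^2 + (2w + 1)^2 = 4r^2 + 4r + 4w^2 + 4w + 2
= 2(2r^2 + 2r + 2w^2 + 2w + 1).
Since 2r^2 + 2r + 2w^2 + 2w + 1 is an integer, the sum of squares is of the form 2k for an integer k.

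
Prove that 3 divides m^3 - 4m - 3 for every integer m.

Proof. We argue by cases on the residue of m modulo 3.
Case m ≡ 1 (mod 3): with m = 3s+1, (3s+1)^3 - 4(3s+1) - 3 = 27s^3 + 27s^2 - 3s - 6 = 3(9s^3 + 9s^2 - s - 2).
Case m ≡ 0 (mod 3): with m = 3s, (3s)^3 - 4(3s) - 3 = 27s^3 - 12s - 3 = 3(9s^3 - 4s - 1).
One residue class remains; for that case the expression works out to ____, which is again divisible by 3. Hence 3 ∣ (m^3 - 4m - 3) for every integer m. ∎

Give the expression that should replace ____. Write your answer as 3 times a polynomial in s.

Only m ≡ 2 (mod 3) is unaccounted for. Put m = 3s+2:
(3s+2)^3 - 4(3s+2) - 3 expands to 27s^3 + 54s^2 + 24s - 3,
and factoring out 3 leaves 3(9s^3 + 18s^2 + 8s - 1).

3(9s^3 + 18s^2 + 8s - 1)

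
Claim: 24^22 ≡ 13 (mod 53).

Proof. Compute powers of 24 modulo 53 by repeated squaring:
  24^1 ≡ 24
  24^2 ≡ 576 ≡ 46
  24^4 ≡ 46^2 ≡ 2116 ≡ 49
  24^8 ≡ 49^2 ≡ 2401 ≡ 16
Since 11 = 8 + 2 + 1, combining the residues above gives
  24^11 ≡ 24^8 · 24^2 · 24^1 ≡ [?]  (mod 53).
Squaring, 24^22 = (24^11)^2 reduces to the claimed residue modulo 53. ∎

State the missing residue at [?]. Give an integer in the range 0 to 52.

15

Multiply the listed residues: 16 · 46 · 24 = 736 → 17664.
Reducing modulo 53: 17664 = 333·53 + 15, so 24^11 ≡ 15.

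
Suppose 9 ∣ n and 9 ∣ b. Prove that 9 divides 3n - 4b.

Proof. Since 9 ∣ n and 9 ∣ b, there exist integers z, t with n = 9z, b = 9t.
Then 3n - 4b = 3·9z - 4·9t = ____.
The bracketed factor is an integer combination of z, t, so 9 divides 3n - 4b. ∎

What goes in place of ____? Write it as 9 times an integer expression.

9(-4t + 3z)

Each term has a factor of 9: 3·9z - 4·9t = 9·(-4t + 3z).
Since -4t + 3z is an integer, 9 ∣ (3n - 4b).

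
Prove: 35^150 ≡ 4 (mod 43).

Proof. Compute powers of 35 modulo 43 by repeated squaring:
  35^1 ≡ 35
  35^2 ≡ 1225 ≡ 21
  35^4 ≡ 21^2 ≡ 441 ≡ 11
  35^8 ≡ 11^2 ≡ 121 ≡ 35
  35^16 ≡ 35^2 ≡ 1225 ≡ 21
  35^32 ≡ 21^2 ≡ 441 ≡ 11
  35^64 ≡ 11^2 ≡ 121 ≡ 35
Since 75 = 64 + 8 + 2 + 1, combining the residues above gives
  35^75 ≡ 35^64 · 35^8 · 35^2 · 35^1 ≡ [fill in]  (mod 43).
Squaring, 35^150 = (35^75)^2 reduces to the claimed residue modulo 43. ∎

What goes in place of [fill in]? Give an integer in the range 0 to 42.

41

Multiply the listed residues: 35 · 35 · 21 · 35 = 1225 → 25725 → 900375.
Reducing modulo 43: 900375 = 20938·43 + 41, so 35^75 ≡ 41.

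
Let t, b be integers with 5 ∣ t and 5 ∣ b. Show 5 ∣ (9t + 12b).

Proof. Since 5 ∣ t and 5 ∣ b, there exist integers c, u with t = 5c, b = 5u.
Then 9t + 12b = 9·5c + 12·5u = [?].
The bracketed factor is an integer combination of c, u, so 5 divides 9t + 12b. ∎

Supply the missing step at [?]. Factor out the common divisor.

5(9c + 12u)

Pull the common 5 out of every term: 9·5c + 12·5u = 5(9c + 12u).
9c + 12u is an integer, which exhibits the divisibility.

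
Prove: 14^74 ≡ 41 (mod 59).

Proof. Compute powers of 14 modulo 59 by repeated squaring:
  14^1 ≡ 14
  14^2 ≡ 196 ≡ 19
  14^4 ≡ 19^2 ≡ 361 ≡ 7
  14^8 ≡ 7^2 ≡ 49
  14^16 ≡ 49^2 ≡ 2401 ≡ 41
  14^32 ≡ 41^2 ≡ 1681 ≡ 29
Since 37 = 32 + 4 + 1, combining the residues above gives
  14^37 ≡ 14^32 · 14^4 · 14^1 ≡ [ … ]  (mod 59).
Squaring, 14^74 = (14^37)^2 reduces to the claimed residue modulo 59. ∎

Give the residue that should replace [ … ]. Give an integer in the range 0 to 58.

14^32 · 14^4 · 14^1 ≡ 29 · 7 · 14 = 2842.
2842 mod 59 = 10, so 14^37 ≡ 10 (mod 59).

10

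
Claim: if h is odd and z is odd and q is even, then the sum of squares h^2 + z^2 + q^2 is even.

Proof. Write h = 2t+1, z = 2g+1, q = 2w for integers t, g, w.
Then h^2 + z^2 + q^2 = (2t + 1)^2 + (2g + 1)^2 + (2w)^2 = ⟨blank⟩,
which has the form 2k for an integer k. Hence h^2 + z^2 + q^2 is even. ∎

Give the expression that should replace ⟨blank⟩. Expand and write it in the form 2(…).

Expanding: (2t + 1)^2 + (2g + 1)^2 + (2w)^2 = 4g^2 + 4g + 4t^2 + 4t + 4w^2 + 2.
Every term is even; pulling out the factor of 2 gives 2(2g^2 + 2g + 2t^2 + 2t + 2w^2 + 1).

2(2g^2 + 2g + 2t^2 + 2t + 2w^2 + 1)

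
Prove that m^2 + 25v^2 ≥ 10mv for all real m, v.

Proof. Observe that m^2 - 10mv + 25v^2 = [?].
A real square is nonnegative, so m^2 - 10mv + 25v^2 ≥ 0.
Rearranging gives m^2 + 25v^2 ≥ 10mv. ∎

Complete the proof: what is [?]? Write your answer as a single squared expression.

m^2 - 10mv + 25v^2 is a perfect-square trinomial: the outer terms are (m)^2 and (5v)^2, and the cross term is -2·m·5v.
So m^2 - 10mv + 25v^2 = (m - 5v)^2 ≥ 0.

(m - 5v)^2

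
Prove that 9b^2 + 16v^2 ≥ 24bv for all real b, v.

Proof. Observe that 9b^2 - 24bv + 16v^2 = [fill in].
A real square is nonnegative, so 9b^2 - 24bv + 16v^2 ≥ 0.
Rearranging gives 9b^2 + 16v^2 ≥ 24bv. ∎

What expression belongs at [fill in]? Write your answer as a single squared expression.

(3b - 4v)^2

The leading and trailing coefficients are 3^2 and 4^2, and 24 = 2·3·4, so the trinomial is (3b - 4v)^2.
Hence 9b^2 - 24bv + 16v^2 ≥ 0.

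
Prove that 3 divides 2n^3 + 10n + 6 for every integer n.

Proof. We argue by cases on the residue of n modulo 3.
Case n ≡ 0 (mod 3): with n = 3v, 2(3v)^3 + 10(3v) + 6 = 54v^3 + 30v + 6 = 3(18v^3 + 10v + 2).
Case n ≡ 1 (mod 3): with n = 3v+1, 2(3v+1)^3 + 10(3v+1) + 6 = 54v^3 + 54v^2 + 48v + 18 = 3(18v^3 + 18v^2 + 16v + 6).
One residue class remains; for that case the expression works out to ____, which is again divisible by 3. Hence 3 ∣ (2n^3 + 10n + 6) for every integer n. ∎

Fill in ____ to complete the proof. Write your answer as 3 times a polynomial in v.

Only n ≡ 2 (mod 3) is unaccounted for. Put n = 3v+2:
2(3v+2)^3 + 10(3v+2) + 6 expands to 54v^3 + 108v^2 + 102v + 42,
and factoring out 3 leaves 3(18v^3 + 36v^2 + 34v + 14).

3(18v^3 + 36v^2 + 34v + 14)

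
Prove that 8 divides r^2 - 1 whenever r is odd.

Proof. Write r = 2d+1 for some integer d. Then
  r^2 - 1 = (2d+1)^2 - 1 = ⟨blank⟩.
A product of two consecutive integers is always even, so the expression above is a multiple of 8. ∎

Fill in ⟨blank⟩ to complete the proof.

(2d+1)^2 - 1 = 4d^2 + 4d + 1 - 1 = 4d^2 + 4d = 4d(d+1).
Since d and d+1 are consecutive, d(d+1) is even, and 4·(even) is a multiple of 8.

4d(d + 1)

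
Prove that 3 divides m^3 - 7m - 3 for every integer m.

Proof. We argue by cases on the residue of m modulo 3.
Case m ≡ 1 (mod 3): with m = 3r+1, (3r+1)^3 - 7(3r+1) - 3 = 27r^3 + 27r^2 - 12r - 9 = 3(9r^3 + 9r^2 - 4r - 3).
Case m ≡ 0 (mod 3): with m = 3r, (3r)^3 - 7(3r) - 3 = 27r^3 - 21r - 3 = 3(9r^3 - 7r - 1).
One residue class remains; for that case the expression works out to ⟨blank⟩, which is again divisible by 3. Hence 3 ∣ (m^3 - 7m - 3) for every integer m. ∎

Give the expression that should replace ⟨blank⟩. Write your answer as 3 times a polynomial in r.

The residues treated are {1, 0}, so the missing case is m ≡ 2 (mod 3); write m = 3r+2.
Then (3r+2)^3 - 7(3r+2) - 3 = 27r^3 + 54r^2 + 15r - 9 = 3(9r^3 + 18r^2 + 5r - 3).

3(9r^3 + 18r^2 + 5r - 3)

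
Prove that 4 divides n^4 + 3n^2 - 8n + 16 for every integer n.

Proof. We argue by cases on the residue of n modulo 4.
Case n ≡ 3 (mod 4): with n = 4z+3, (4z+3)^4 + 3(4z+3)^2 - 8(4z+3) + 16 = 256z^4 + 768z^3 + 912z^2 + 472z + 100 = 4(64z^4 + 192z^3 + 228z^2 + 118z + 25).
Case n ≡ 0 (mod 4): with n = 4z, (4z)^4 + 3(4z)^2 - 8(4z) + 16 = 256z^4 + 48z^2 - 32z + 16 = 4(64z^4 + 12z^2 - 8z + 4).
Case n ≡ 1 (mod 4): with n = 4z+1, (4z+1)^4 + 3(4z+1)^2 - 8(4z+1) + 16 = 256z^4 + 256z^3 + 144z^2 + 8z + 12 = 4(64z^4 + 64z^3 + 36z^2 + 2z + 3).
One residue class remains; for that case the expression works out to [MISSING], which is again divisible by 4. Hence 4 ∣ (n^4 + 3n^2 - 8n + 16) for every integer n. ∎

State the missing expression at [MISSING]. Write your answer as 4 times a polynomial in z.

The residues treated are {3, 0, 1}, so the missing case is n ≡ 2 (mod 4); write n = 4z+2.
Then (4z+2)^4 + 3(4z+2)^2 - 8(4z+2) + 16 = 256z^4 + 512z^3 + 432z^2 + 144z + 28 = 4(64z^4 + 128z^3 + 108z^2 + 36z + 7).

4(64z^4 + 128z^3 + 108z^2 + 36z + 7)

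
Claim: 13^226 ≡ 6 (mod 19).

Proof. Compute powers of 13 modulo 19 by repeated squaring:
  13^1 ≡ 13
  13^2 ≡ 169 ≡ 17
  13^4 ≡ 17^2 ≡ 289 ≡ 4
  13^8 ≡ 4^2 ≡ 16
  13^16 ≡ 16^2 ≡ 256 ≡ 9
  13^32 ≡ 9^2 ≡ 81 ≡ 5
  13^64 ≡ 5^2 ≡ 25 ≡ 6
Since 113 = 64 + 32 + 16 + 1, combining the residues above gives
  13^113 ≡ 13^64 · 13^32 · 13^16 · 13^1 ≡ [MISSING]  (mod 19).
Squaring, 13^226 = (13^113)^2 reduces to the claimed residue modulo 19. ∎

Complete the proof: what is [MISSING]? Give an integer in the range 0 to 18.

13^64 · 13^32 · 13^16 · 13^1 ≡ 6 · 5 · 9 · 13 = 3510.
3510 mod 19 = 14, so 13^113 ≡ 14 (mod 19).

14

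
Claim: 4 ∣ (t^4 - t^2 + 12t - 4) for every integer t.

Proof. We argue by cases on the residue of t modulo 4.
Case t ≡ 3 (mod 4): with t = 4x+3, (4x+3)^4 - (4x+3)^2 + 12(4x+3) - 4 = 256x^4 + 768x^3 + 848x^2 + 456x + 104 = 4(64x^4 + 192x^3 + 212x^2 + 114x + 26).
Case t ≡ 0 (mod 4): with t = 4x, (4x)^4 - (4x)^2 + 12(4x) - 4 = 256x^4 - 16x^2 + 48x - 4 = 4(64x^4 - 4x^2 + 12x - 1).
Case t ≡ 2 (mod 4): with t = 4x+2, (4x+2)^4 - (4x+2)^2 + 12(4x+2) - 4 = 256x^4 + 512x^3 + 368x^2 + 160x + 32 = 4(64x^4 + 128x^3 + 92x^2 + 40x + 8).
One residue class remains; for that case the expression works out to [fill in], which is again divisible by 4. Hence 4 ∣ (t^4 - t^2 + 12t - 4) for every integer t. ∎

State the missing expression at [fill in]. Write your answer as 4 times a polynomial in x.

4(64x^4 + 64x^3 + 20x^2 + 14x + 2)

Only t ≡ 1 (mod 4) is unaccounted for. Put t = 4x+1:
(4x+1)^4 - (4x+1)^2 + 12(4x+1) - 4 expands to 256x^4 + 256x^3 + 80x^2 + 56x + 8,
and factoring out 4 leaves 4(64x^4 + 64x^3 + 20x^2 + 14x + 2).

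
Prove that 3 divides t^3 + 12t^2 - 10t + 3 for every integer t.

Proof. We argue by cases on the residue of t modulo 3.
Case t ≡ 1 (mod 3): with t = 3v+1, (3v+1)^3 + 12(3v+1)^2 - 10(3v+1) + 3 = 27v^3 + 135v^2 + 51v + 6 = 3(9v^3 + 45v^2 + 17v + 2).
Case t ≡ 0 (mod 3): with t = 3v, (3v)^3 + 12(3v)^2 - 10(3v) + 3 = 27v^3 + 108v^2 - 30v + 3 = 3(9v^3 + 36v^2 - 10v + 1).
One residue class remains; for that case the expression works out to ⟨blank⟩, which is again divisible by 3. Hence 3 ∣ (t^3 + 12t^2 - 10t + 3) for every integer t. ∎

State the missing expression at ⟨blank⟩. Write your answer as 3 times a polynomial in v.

The residues treated are {1, 0}, so the missing case is t ≡ 2 (mod 3); write t = 3v+2.
Then (3v+2)^3 + 12(3v+2)^2 - 10(3v+2) + 3 = 27v^3 + 162v^2 + 150v + 39 = 3(9v^3 + 54v^2 + 50v + 13).

3(9v^3 + 54v^2 + 50v + 13)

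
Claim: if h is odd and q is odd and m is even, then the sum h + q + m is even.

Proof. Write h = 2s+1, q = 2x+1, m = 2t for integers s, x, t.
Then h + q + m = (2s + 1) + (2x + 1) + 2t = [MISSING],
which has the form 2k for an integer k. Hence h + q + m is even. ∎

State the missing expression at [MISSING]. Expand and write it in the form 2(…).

2(s + t + x + 1)

(2s + 1) + (2x + 1) + 2t = 2s + 2t + 2x + 2
= 2(s + t + x + 1).
Since s + t + x + 1 is an integer, the sum is of the form 2k for an integer k.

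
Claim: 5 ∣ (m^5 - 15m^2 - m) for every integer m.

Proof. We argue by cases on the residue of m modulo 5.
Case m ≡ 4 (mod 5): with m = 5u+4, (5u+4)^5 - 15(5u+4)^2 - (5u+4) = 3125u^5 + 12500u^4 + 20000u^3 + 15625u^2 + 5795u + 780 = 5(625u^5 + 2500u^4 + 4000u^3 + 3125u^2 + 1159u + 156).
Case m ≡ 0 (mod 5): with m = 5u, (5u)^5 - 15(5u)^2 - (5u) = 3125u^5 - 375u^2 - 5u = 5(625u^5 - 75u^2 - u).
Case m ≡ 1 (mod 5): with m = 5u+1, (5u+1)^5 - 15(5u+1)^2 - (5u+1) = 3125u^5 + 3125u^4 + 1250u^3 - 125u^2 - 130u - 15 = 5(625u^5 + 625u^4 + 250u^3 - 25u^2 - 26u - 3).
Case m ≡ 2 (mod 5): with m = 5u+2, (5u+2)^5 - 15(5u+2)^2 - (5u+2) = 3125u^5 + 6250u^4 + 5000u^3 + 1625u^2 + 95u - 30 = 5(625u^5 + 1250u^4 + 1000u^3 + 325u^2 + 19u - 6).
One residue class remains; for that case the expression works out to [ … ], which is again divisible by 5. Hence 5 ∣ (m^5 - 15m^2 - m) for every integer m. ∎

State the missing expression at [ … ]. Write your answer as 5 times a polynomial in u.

The residues treated are {4, 0, 1, 2}, so the missing case is m ≡ 3 (mod 5); write m = 5u+3.
Then (5u+3)^5 - 15(5u+3)^2 - (5u+3) = 3125u^5 + 9375u^4 + 11250u^3 + 6375u^2 + 1570u + 105 = 5(625u^5 + 1875u^4 + 2250u^3 + 1275u^2 + 314u + 21).

5(625u^5 + 1875u^4 + 2250u^3 + 1275u^2 + 314u + 21)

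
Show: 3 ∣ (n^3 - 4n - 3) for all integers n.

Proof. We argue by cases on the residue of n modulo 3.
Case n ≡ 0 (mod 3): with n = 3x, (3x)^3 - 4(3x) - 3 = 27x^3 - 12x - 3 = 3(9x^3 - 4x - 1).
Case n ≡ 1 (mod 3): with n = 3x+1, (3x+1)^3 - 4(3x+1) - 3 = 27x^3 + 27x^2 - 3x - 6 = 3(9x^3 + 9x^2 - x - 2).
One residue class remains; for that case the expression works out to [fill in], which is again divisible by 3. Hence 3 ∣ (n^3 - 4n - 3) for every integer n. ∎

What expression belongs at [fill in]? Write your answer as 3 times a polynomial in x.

Only n ≡ 2 (mod 3) is unaccounted for. Put n = 3x+2:
(3x+2)^3 - 4(3x+2) - 3 expands to 27x^3 + 54x^2 + 24x - 3,
and factoring out 3 leaves 3(9x^3 + 18x^2 + 8x - 1).

3(9x^3 + 18x^2 + 8x - 1)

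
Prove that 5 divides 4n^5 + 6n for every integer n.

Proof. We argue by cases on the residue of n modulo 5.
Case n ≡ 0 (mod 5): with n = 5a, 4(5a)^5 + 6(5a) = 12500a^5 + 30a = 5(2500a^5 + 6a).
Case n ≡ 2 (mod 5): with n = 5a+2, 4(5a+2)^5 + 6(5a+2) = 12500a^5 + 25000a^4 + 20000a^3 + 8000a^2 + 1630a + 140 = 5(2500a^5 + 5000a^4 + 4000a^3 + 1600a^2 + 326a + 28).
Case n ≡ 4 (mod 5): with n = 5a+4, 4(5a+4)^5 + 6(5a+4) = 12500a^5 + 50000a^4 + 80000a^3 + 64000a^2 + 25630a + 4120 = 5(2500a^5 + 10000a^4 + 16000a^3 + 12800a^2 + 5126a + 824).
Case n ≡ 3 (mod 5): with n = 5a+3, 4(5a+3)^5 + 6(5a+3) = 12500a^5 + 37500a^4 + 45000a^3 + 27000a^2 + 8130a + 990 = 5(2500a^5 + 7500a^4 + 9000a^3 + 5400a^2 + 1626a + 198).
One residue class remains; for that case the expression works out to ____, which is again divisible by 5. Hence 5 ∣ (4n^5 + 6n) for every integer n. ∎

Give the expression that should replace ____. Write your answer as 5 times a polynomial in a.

Only n ≡ 1 (mod 5) is unaccounted for. Put n = 5a+1:
4(5a+1)^5 + 6(5a+1) expands to 12500a^5 + 12500a^4 + 5000a^3 + 1000a^2 + 130a + 10,
and factoring out 5 leaves 5(2500a^5 + 2500a^4 + 1000a^3 + 200a^2 + 26a + 2).

5(2500a^5 + 2500a^4 + 1000a^3 + 200a^2 + 26a + 2)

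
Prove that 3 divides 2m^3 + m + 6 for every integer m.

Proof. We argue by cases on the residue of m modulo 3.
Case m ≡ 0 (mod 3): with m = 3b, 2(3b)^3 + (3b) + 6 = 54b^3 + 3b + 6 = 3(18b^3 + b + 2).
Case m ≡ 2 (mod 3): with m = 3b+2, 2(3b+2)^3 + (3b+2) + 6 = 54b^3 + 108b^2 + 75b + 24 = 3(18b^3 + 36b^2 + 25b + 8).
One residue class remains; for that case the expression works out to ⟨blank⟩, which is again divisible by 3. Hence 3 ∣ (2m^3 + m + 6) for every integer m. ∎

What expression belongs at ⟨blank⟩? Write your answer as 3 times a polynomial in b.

The residues treated are {0, 2}, so the missing case is m ≡ 1 (mod 3); write m = 3b+1.
Then 2(3b+1)^3 + (3b+1) + 6 = 54b^3 + 54b^2 + 21b + 9 = 3(18b^3 + 18b^2 + 7b + 3).

3(18b^3 + 18b^2 + 7b + 3)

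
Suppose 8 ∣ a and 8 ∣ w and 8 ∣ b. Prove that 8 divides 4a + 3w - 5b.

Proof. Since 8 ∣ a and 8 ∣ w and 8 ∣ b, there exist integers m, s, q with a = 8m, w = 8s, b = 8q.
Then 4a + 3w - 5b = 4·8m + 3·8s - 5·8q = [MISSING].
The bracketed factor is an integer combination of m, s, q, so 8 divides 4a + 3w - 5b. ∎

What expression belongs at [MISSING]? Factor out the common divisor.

8(4m - 5q + 3s)

Pull the common 8 out of every term: 4·8m + 3·8s - 5·8q = 8(4m - 5q + 3s).
4m - 5q + 3s is an integer, which exhibits the divisibility.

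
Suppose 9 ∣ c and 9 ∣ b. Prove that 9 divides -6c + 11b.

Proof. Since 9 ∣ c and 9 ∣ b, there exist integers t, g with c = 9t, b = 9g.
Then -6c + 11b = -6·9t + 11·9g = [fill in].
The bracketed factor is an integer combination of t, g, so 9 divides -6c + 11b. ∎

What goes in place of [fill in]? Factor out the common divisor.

9(11g - 6t)

Pull the common 9 out of every term: -6·9t + 11·9g = 9(11g - 6t).
11g - 6t is an integer, which exhibits the divisibility.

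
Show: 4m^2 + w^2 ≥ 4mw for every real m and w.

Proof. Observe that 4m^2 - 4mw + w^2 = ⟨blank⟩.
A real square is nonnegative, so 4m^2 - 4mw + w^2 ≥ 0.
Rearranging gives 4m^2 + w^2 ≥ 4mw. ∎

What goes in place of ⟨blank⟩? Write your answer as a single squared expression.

(2m - w)^2

4m^2 - 4mw + w^2 is a perfect-square trinomial: the outer terms are (2m)^2 and (w)^2, and the cross term is -2·2m·w.
So 4m^2 - 4mw + w^2 = (2m - w)^2 ≥ 0.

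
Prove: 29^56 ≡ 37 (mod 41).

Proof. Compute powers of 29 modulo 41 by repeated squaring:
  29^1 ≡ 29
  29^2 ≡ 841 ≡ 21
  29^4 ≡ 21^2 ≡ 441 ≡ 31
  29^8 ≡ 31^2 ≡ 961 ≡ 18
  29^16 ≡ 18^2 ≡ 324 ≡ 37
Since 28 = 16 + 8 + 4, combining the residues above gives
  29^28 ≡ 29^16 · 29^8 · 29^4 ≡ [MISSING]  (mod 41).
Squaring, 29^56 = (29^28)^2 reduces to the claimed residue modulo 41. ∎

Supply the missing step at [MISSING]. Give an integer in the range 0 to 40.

23

29^16 · 29^8 · 29^4 ≡ 37 · 18 · 31 = 20646.
20646 mod 41 = 23, so 29^28 ≡ 23 (mod 41).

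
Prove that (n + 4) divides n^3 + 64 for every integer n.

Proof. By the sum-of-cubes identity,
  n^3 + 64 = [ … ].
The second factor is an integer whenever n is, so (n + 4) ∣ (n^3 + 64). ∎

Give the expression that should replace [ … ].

(n + 4)(n^2 - 4n + 16)

Polynomial division of n^3 + 64 by n + 4 leaves remainder 0 and quotient n^2 - 4n + 16.
Hence n^3 + 64 = (n + 4)(n^2 - 4n + 16).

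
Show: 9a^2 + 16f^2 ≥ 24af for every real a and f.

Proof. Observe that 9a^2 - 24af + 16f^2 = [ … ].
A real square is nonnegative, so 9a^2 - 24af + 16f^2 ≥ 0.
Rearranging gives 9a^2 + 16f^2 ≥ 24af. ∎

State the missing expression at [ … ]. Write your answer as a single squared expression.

(3a - 4f)^2

The leading and trailing coefficients are 3^2 and 4^2, and 24 = 2·3·4, so the trinomial is (3a - 4f)^2.
Hence 9a^2 - 24af + 16f^2 ≥ 0.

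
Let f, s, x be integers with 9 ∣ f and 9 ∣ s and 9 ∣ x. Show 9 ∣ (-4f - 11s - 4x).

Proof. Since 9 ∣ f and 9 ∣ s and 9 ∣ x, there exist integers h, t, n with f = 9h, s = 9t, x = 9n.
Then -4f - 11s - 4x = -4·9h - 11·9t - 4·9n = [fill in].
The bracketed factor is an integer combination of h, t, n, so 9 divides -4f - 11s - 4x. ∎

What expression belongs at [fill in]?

9(-4h - 4n - 11t)

Each term has a factor of 9: -4·9h - 11·9t - 4·9n = 9·(-4h - 4n - 11t).
Since -4h - 4n - 11t is an integer, 9 ∣ (-4f - 11s - 4x).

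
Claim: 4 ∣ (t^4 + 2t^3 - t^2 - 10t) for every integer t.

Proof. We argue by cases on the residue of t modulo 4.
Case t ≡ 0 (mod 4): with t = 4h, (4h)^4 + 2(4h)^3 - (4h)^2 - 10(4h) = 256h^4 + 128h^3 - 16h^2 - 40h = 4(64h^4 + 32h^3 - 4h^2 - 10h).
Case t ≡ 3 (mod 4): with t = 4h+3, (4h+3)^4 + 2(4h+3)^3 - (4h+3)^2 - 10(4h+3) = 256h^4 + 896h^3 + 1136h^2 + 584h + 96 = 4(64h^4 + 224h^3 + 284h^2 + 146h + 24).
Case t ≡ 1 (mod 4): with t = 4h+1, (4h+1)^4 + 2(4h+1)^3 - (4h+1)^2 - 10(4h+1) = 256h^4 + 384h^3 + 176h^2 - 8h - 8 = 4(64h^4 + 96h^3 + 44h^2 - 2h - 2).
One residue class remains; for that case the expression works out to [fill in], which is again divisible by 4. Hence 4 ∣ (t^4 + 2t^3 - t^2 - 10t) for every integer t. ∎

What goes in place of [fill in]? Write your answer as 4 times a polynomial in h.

4(64h^4 + 160h^3 + 140h^2 + 42h + 2)

Only t ≡ 2 (mod 4) is unaccounted for. Put t = 4h+2:
(4h+2)^4 + 2(4h+2)^3 - (4h+2)^2 - 10(4h+2) expands to 256h^4 + 640h^3 + 560h^2 + 168h + 8,
and factoring out 4 leaves 4(64h^4 + 160h^3 + 140h^2 + 42h + 2).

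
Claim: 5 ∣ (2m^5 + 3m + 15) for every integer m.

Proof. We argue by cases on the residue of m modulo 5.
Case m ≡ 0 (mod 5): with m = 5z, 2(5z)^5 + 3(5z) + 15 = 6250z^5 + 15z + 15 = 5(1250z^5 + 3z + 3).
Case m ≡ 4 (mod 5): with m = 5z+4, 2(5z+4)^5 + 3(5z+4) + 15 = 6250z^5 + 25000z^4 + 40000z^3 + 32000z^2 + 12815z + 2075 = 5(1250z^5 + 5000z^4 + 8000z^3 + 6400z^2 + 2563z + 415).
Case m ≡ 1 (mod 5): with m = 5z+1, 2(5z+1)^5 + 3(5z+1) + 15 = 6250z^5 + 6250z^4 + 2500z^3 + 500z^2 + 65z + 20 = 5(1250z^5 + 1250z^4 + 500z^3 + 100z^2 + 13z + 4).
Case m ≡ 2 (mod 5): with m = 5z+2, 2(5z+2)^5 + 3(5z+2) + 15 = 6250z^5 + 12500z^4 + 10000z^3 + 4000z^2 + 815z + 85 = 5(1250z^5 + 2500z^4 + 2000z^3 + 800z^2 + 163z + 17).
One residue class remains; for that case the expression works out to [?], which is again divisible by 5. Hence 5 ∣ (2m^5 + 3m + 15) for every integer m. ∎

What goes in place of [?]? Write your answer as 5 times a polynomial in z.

The residues treated are {0, 4, 1, 2}, so the missing case is m ≡ 3 (mod 5); write m = 5z+3.
Then 2(5z+3)^5 + 3(5z+3) + 15 = 6250z^5 + 18750z^4 + 22500z^3 + 13500z^2 + 4065z + 510 = 5(1250z^5 + 3750z^4 + 4500z^3 + 2700z^2 + 813z + 102).

5(1250z^5 + 3750z^4 + 4500z^3 + 2700z^2 + 813z + 102)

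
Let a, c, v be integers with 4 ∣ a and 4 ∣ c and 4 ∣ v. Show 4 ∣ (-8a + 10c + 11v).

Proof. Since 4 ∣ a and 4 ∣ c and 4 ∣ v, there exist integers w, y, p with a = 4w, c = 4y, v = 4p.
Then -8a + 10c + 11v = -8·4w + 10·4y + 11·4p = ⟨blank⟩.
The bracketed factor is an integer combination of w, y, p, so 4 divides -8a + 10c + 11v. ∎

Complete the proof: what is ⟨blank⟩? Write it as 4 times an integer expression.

4(11p - 8w + 10y)

Each term has a factor of 4: -8·4w + 10·4y + 11·4p = 4·(11p - 8w + 10y).
Since 11p - 8w + 10y is an integer, 4 ∣ (-8a + 10c + 11v).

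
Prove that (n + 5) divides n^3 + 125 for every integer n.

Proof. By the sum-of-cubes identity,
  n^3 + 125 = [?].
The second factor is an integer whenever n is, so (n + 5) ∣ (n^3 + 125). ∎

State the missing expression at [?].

a^3 + b^3 = (a + b)(a^2 - ab + b^2). With a = n, b = 5:
n^3 + 125 = (n + 5)(n^2 - 5n + 25).

(n + 5)(n^2 - 5n + 25)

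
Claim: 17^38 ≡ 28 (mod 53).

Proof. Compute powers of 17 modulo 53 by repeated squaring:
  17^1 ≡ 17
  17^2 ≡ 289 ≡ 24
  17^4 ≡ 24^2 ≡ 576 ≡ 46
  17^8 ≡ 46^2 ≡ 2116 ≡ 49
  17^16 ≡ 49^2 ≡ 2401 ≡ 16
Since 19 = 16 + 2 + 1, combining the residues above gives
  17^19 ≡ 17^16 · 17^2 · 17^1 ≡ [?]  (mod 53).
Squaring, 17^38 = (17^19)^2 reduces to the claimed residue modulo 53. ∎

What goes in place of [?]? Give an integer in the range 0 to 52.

9

17^16 · 17^2 · 17^1 ≡ 16 · 24 · 17 = 6528.
6528 mod 53 = 9, so 17^19 ≡ 9 (mod 53).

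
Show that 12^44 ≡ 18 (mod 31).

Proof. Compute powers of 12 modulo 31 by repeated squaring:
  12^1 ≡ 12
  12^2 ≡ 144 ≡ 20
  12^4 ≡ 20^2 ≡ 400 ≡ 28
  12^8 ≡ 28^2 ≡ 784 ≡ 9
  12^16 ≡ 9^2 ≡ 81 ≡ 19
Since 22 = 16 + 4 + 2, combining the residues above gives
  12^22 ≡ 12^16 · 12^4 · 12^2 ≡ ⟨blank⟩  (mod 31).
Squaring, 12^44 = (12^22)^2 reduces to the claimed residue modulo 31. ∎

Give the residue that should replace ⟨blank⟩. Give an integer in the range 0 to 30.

7

12^16 · 12^4 · 12^2 ≡ 19 · 28 · 20 = 10640.
10640 mod 31 = 7, so 12^22 ≡ 7 (mod 31).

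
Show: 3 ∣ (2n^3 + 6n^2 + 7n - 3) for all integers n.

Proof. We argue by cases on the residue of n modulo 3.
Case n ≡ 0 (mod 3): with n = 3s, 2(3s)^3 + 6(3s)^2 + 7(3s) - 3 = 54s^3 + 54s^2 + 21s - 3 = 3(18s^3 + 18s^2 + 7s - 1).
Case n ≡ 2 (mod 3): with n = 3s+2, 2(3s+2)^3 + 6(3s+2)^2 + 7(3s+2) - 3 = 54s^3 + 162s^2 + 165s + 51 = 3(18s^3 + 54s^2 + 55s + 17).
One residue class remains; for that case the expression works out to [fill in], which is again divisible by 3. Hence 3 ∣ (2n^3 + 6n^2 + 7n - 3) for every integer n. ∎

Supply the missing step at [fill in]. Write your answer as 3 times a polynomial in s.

3(18s^3 + 36s^2 + 25s + 4)

The residues treated are {0, 2}, so the missing case is n ≡ 1 (mod 3); write n = 3s+1.
Then 2(3s+1)^3 + 6(3s+1)^2 + 7(3s+1) - 3 = 54s^3 + 108s^2 + 75s + 12 = 3(18s^3 + 36s^2 + 25s + 4).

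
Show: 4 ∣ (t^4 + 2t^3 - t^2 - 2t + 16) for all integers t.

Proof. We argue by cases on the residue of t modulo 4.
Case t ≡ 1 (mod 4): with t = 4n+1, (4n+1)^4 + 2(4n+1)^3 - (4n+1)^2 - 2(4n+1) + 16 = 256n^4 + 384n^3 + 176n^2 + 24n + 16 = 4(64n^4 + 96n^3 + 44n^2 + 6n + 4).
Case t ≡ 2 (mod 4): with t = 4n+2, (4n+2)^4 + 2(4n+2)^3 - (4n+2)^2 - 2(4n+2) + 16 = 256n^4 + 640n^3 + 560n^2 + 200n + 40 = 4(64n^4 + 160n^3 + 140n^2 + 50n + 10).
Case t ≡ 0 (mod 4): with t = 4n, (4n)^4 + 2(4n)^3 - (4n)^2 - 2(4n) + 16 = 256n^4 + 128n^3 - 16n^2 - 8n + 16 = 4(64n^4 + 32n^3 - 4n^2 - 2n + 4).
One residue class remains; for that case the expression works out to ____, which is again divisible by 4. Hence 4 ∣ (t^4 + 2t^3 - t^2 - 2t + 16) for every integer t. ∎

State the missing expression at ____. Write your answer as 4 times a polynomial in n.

The residues treated are {1, 2, 0}, so the missing case is t ≡ 3 (mod 4); write t = 4n+3.
Then (4n+3)^4 + 2(4n+3)^3 - (4n+3)^2 - 2(4n+3) + 16 = 256n^4 + 896n^3 + 1136n^2 + 616n + 136 = 4(64n^4 + 224n^3 + 284n^2 + 154n + 34).

4(64n^4 + 224n^3 + 284n^2 + 154n + 34)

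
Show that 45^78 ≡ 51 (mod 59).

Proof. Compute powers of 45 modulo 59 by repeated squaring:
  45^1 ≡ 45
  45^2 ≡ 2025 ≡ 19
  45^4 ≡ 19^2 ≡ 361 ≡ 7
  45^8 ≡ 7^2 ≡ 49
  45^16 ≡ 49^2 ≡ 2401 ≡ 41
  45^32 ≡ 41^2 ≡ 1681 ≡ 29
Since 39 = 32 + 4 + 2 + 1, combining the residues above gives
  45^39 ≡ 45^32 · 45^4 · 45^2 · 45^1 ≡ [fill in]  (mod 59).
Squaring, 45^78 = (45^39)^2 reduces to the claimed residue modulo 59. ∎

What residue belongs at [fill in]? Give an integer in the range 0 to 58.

Multiply the listed residues: 29 · 7 · 19 · 45 = 203 → 3857 → 173565.
Reducing modulo 59: 173565 = 2941·59 + 46, so 45^39 ≡ 46.

46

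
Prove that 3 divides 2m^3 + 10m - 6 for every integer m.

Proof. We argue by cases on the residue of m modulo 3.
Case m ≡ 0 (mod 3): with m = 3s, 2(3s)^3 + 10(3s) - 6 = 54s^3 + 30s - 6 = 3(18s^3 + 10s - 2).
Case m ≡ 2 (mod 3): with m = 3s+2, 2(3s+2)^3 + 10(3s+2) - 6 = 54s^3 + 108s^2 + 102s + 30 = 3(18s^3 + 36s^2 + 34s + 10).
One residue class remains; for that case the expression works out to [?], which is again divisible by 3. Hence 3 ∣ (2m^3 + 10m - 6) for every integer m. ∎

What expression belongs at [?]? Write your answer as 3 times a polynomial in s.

Only m ≡ 1 (mod 3) is unaccounted for. Put m = 3s+1:
2(3s+1)^3 + 10(3s+1) - 6 expands to 54s^3 + 54s^2 + 48s + 6,
and factoring out 3 leaves 3(18s^3 + 18s^2 + 16s + 2).

3(18s^3 + 18s^2 + 16s + 2)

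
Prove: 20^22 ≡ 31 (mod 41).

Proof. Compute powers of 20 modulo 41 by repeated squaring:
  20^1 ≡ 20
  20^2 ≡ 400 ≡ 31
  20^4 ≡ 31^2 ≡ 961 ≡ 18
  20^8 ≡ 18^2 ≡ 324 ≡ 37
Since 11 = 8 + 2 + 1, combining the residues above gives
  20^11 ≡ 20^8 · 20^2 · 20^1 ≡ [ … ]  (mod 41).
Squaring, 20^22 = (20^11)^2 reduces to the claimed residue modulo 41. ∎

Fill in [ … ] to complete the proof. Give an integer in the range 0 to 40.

21

Multiply the listed residues: 37 · 31 · 20 = 1147 → 22940.
Reducing modulo 41: 22940 = 559·41 + 21, so 20^11 ≡ 21.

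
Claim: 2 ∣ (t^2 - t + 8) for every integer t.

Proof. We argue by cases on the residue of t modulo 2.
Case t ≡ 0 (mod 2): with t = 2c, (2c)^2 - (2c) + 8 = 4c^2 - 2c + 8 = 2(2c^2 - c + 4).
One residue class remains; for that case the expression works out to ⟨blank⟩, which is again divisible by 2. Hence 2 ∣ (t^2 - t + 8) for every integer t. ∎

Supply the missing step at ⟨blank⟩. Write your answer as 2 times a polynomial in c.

The residues treated are {0}, so the missing case is t ≡ 1 (mod 2); write t = 2c+1.
Then (2c+1)^2 - (2c+1) + 8 = 4c^2 + 2c + 8 = 2(2c^2 + c + 4).

2(2c^2 + c + 4)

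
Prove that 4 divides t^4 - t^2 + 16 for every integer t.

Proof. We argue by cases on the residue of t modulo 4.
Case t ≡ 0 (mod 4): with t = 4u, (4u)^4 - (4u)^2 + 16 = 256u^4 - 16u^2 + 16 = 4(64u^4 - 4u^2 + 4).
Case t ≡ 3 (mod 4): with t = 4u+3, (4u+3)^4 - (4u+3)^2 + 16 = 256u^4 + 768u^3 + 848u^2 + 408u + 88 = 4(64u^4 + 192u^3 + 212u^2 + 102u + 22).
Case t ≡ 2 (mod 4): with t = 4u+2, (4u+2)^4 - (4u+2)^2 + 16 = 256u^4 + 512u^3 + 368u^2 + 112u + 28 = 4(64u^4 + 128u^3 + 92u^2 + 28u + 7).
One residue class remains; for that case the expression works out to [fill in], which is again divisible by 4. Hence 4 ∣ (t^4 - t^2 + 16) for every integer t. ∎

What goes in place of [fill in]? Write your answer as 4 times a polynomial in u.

The residues treated are {0, 3, 2}, so the missing case is t ≡ 1 (mod 4); write t = 4u+1.
Then (4u+1)^4 - (4u+1)^2 + 16 = 256u^4 + 256u^3 + 80u^2 + 8u + 16 = 4(64u^4 + 64u^3 + 20u^2 + 2u + 4).

4(64u^4 + 64u^3 + 20u^2 + 2u + 4)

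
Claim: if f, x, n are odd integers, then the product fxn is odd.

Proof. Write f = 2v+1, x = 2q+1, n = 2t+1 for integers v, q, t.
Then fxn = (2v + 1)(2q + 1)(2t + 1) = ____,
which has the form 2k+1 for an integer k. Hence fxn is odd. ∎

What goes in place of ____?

2(4qtv + 2qt + 2qv + q + 2tv + t + v) + 1

Expanding: (2v + 1)(2q + 1)(2t + 1) = 8qtv + 4qt + 4qv + 2q + 4tv + 2t + 2v + 1.
Every term except the constant is even, so this is 2(4qtv + 2qt + 2qv + q + 2tv + t + v) + 1,
and 4qtv + 2qt + 2qv + q + 2tv + t + v ∈ ℤ gives the required form.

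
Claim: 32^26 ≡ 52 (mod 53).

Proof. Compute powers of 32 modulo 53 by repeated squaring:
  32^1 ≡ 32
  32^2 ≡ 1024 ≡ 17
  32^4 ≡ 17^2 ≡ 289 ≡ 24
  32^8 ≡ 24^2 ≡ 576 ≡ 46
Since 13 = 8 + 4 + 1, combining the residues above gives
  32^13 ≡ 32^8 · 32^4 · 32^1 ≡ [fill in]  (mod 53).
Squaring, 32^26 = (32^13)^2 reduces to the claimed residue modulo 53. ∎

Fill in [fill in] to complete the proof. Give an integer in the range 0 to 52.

32^8 · 32^4 · 32^1 ≡ 46 · 24 · 32 = 35328.
35328 mod 53 = 30, so 32^13 ≡ 30 (mod 53).

30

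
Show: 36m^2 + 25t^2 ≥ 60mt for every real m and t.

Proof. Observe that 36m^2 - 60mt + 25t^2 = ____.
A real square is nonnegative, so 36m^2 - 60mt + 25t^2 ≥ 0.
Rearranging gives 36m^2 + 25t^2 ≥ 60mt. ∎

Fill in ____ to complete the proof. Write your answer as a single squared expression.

The leading and trailing coefficients are 6^2 and 5^2, and 60 = 2·6·5, so the trinomial is (6m - 5t)^2.
Hence 36m^2 - 60mt + 25t^2 ≥ 0.

(6m - 5t)^2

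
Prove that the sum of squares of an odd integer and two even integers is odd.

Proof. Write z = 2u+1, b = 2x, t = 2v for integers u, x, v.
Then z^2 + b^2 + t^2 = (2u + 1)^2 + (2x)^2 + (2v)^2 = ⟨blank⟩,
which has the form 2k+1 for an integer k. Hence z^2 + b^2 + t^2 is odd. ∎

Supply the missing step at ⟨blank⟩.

(2u + 1)^2 + (2x)^2 + (2v)^2 = 4u^2 + 4u + 4v^2 + 4x^2 + 1
= 2(2u^2 + 2u + 2v^2 + 2x^2) + 1.
Since 2u^2 + 2u + 2v^2 + 2x^2 is an integer, the sum of squares is of the form 2k+1 for an integer k.

2(2u^2 + 2u + 2v^2 + 2x^2) + 1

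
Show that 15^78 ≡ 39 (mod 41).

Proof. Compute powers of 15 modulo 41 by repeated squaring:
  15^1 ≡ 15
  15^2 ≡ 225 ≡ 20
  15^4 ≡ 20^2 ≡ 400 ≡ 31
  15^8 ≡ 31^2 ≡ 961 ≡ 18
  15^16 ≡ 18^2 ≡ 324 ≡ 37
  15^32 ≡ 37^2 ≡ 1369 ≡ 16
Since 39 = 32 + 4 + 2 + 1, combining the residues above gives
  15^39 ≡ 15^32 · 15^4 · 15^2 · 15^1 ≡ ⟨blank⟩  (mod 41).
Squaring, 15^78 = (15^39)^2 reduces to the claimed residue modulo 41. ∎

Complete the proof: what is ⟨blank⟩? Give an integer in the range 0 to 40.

11

15^32 · 15^4 · 15^2 · 15^1 ≡ 16 · 31 · 20 · 15 = 148800.
148800 mod 41 = 11, so 15^39 ≡ 11 (mod 41).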